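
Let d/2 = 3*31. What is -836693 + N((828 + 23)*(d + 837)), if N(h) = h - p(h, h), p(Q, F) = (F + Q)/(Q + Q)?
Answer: 33879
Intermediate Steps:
p(Q, F) = (F + Q)/(2*Q) (p(Q, F) = (F + Q)/((2*Q)) = (F + Q)*(1/(2*Q)) = (F + Q)/(2*Q))
d = 186 (d = 2*(3*31) = 2*93 = 186)
N(h) = -1 + h (N(h) = h - (h + h)/(2*h) = h - 2*h/(2*h) = h - 1*1 = h - 1 = -1 + h)
-836693 + N((828 + 23)*(d + 837)) = -836693 + (-1 + (828 + 23)*(186 + 837)) = -836693 + (-1 + 851*1023) = -836693 + (-1 + 870573) = -836693 + 870572 = 33879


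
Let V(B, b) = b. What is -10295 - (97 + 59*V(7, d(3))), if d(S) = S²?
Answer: -10923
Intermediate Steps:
-10295 - (97 + 59*V(7, d(3))) = -10295 - (97 + 59*3²) = -10295 - (97 + 59*9) = -10295 - (97 + 531) = -10295 - 1*628 = -10295 - 628 = -10923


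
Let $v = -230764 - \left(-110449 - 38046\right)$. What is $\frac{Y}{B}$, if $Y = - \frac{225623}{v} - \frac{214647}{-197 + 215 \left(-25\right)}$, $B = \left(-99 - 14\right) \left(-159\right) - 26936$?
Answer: $- \frac{18915965399}{4111415323092} \approx -0.0046008$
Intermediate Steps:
$v = -82269$ ($v = -230764 - \left(-110449 - 38046\right) = -230764 - -148495 = -230764 + 148495 = -82269$)
$B = -8969$ ($B = \left(-113\right) \left(-159\right) - 26936 = 17967 - 26936 = -8969$)
$Y = \frac{18915965399}{458402868}$ ($Y = - \frac{225623}{-82269} - \frac{214647}{-197 + 215 \left(-25\right)} = \left(-225623\right) \left(- \frac{1}{82269}\right) - \frac{214647}{-197 - 5375} = \frac{225623}{82269} - \frac{214647}{-5572} = \frac{225623}{82269} - - \frac{214647}{5572} = \frac{225623}{82269} + \frac{214647}{5572} = \frac{18915965399}{458402868} \approx 41.265$)
$\frac{Y}{B} = \frac{18915965399}{458402868 \left(-8969\right)} = \frac{18915965399}{458402868} \left(- \frac{1}{8969}\right) = - \frac{18915965399}{4111415323092}$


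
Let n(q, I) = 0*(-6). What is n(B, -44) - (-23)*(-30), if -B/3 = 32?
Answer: -690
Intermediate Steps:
B = -96 (B = -3*32 = -96)
n(q, I) = 0
n(B, -44) - (-23)*(-30) = 0 - (-23)*(-30) = 0 - 1*690 = 0 - 690 = -690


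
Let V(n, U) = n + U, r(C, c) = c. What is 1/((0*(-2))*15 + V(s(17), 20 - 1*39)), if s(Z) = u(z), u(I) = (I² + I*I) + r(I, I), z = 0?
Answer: -1/19 ≈ -0.052632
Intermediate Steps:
u(I) = I + 2*I² (u(I) = (I² + I*I) + I = (I² + I²) + I = 2*I² + I = I + 2*I²)
s(Z) = 0 (s(Z) = 0*(1 + 2*0) = 0*(1 + 0) = 0*1 = 0)
V(n, U) = U + n
1/((0*(-2))*15 + V(s(17), 20 - 1*39)) = 1/((0*(-2))*15 + ((20 - 1*39) + 0)) = 1/(0*15 + ((20 - 39) + 0)) = 1/(0 + (-19 + 0)) = 1/(0 - 19) = 1/(-19) = -1/19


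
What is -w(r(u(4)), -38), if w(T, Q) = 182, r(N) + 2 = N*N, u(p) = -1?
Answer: -182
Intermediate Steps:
r(N) = -2 + N² (r(N) = -2 + N*N = -2 + N²)
-w(r(u(4)), -38) = -1*182 = -182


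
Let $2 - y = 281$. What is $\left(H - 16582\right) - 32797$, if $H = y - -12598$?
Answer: $-37060$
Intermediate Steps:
$y = -279$ ($y = 2 - 281 = -279$)
$H = 12319$ ($H = -279 - -12598 = -279 + 12598 = 12319$)
$\left(H - 16582\right) - 32797 = \left(12319 - 16582\right) - 32797 = -4263 - 32797 = -37060$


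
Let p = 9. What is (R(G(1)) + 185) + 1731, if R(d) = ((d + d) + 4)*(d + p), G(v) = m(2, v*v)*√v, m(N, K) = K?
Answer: 1976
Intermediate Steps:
G(v) = v^(5/2) (G(v) = (v*v)*√v = v²*√v = v^(5/2))
R(d) = (4 + 2*d)*(9 + d) (R(d) = ((d + d) + 4)*(d + 9) = (2*d + 4)*(9 + d) = (4 + 2*d)*(9 + d))
(R(G(1)) + 185) + 1731 = ((36 + 2*(1^(5/2))² + 22*1^(5/2)) + 185) + 1731 = ((36 + 2*1² + 22*1) + 185) + 1731 = ((36 + 2*1 + 22) + 185) + 1731 = ((36 + 2 + 22) + 185) + 1731 = (60 + 185) + 1731 = 245 + 1731 = 1976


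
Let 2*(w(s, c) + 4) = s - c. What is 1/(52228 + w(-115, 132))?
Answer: 2/104201 ≈ 1.9194e-5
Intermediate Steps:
w(s, c) = -4 + s/2 - c/2 (w(s, c) = -4 + (s - c)/2 = -4 + (s/2 - c/2) = -4 + s/2 - c/2)
1/(52228 + w(-115, 132)) = 1/(52228 + (-4 + (1/2)*(-115) - 1/2*132)) = 1/(52228 + (-4 - 115/2 - 66)) = 1/(52228 - 255/2) = 1/(104201/2) = 2/104201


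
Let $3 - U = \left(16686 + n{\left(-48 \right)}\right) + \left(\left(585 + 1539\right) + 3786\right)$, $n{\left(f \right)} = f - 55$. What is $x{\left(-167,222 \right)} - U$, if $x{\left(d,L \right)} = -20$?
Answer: $22470$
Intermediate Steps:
$n{\left(f \right)} = -55 + f$
$U = -22490$ ($U = 3 - \left(\left(16686 - 103\right) + \left(\left(585 + 1539\right) + 3786\right)\right) = 3 - \left(\left(16686 - 103\right) + \left(2124 + 3786\right)\right) = 3 - \left(16583 + 5910\right) = 3 - 22493 = -22490$)
$x{\left(-167,222 \right)} - U = -20 - -22490 = -20 + 22490 = 22470$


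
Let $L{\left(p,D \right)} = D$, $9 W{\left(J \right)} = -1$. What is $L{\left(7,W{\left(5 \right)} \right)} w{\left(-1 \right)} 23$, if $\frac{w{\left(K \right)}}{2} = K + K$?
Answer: $\frac{92}{9} \approx 10.222$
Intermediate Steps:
$W{\left(J \right)} = - \frac{1}{9}$ ($W{\left(J \right)} = \frac{1}{9} \left(-1\right) = - \frac{1}{9}$)
$w{\left(K \right)} = 4 K$ ($w{\left(K \right)} = 2 \left(K + K\right) = 2 \cdot 2 K = 4 K$)
$L{\left(7,W{\left(5 \right)} \right)} w{\left(-1 \right)} 23 = - \frac{4 \left(-1\right)}{9} \cdot 23 = \left(- \frac{1}{9}\right) \left(-4\right) 23 = \frac{4}{9} \cdot 23 = \frac{92}{9}$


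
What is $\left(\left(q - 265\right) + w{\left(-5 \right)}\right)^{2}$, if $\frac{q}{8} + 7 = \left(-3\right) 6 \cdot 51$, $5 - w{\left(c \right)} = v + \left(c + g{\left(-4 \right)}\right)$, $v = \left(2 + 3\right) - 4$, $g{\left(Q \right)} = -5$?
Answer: $58537801$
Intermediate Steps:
$v = 1$ ($v = 5 - 4 = 1$)
$w{\left(c \right)} = 9 - c$ ($w{\left(c \right)} = 5 - \left(1 + \left(c - 5\right)\right) = 5 - \left(1 + \left(-5 + c\right)\right) = 5 - \left(-4 + c\right) = 9 - c$)
$q = -7400$ ($q = -56 + 8 \left(-3\right) 6 \cdot 51 = -56 + 8 \left(\left(-18\right) 51\right) = -56 + 8 \left(-918\right) = -56 - 7344 = -7400$)
$\left(\left(q - 265\right) + w{\left(-5 \right)}\right)^{2} = \left(\left(-7400 - 265\right) + \left(9 - -5\right)\right)^{2} = \left(-7665 + \left(9 + 5\right)\right)^{2} = \left(-7665 + 14\right)^{2} = \left(-7651\right)^{2} = 58537801$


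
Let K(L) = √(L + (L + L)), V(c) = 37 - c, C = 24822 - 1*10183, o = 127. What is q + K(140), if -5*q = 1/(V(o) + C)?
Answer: -1/72745 + 2*√105 ≈ 20.494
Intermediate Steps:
C = 14639 (C = 24822 - 10183 = 14639)
K(L) = √3*√L (K(L) = √(L + 2*L) = √(3*L) = √3*√L)
q = -1/72745 (q = -1/(5*((37 - 1*127) + 14639)) = -1/(5*((37 - 127) + 14639)) = -1/(5*(-90 + 14639)) = -⅕/14549 = -⅕*1/14549 = -1/72745 ≈ -1.3747e-5)
q + K(140) = -1/72745 + √3*√140 = -1/72745 + √3*(2*√35) = -1/72745 + 2*√105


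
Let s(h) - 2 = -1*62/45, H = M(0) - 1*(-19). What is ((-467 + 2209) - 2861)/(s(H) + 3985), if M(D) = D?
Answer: -50355/179353 ≈ -0.28076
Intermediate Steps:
H = 19 (H = 0 - 1*(-19) = 0 + 19 = 19)
s(h) = 28/45 (s(h) = 2 - 1*62/45 = 2 - 62*1/45 = 2 - 62/45 = 28/45)
((-467 + 2209) - 2861)/(s(H) + 3985) = ((-467 + 2209) - 2861)/(28/45 + 3985) = (1742 - 2861)/(179353/45) = -1119*45/179353 = -50355/179353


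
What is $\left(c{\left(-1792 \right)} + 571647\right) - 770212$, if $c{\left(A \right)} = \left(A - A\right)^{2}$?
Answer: $-198565$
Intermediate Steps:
$c{\left(A \right)} = 0$ ($c{\left(A \right)} = 0^{2} = 0$)
$\left(c{\left(-1792 \right)} + 571647\right) - 770212 = \left(0 + 571647\right) - 770212 = 571647 - 770212 = -198565$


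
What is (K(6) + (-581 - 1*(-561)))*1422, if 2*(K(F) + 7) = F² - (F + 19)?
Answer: -30573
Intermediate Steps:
K(F) = -33/2 + F²/2 - F/2 (K(F) = -7 + (F² - (F + 19))/2 = -7 + (F² - (19 + F))/2 = -7 + (F² + (-19 - F))/2 = -7 + (-19 + F² - F)/2 = -7 + (-19/2 + F²/2 - F/2) = -33/2 + F²/2 - F/2)
(K(6) + (-581 - 1*(-561)))*1422 = ((-33/2 + (½)*6² - ½*6) + (-581 - 1*(-561)))*1422 = ((-33/2 + (½)*36 - 3) + (-581 + 561))*1422 = ((-33/2 + 18 - 3) - 20)*1422 = (-3/2 - 20)*1422 = -43/2*1422 = -30573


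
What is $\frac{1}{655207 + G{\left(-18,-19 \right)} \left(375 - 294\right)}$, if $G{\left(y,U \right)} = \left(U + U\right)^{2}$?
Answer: $\frac{1}{772171} \approx 1.295 \cdot 10^{-6}$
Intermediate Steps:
$G{\left(y,U \right)} = 4 U^{2}$ ($G{\left(y,U \right)} = \left(2 U\right)^{2} = 4 U^{2}$)
$\frac{1}{655207 + G{\left(-18,-19 \right)} \left(375 - 294\right)} = \frac{1}{655207 + 4 \left(-19\right)^{2} \left(375 - 294\right)} = \frac{1}{655207 + 4 \cdot 361 \cdot 81} = \frac{1}{655207 + 1444 \cdot 81} = \frac{1}{655207 + 116964} = \frac{1}{772171}$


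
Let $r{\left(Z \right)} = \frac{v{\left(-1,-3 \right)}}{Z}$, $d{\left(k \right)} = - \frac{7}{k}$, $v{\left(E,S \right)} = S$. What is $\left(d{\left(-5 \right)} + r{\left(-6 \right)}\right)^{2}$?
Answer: $\frac{361}{100} \approx 3.61$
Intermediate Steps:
$r{\left(Z \right)} = - \frac{3}{Z}$
$\left(d{\left(-5 \right)} + r{\left(-6 \right)}\right)^{2} = \left(- \frac{7}{-5} - \frac{3}{-6}\right)^{2} = \left(\left(-7\right) \left(- \frac{1}{5}\right) - - \frac{1}{2}\right)^{2} = \left(\frac{7}{5} + \frac{1}{2}\right)^{2} = \left(\frac{19}{10}\right)^{2} = \frac{361}{100}$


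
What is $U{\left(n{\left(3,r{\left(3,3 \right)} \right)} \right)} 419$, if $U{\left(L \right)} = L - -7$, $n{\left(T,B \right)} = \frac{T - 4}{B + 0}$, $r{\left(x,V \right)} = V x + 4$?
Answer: $\frac{37710}{13} \approx 2900.8$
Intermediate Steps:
$r{\left(x,V \right)} = 4 + V x$
$n{\left(T,B \right)} = \frac{-4 + T}{B}$
$U{\left(L \right)} = 7 + L$ ($U{\left(L \right)} = L + 7 = 7 + L$)
$U{\left(n{\left(3,r{\left(3,3 \right)} \right)} \right)} 419 = \left(7 + \frac{-4 + 3}{4 + 3 \cdot 3}\right) 419 = \left(7 + \frac{1}{4 + 9} \left(-1\right)\right) 419 = \left(7 + \frac{1}{13} \left(-1\right)\right) 419 = \left(7 - \frac{1}{13}\right) 419 = \frac{90}{13} \cdot 419 = \frac{37710}{13}$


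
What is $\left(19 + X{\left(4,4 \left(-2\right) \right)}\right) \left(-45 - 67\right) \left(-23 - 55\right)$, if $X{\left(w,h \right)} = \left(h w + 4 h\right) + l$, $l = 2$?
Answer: $-375648$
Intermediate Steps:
$X{\left(w,h \right)} = 2 + 4 h + h w$ ($X{\left(w,h \right)} = \left(h w + 4 h\right) + 2 = \left(4 h + h w\right) + 2 = 2 + 4 h + h w$)
$\left(19 + X{\left(4,4 \left(-2\right) \right)}\right) \left(-45 - 67\right) \left(-23 - 55\right) = \left(19 + \left(2 + 4 \cdot 4 \left(-2\right) + 4 \left(-2\right) 4\right)\right) \left(-45 - 67\right) \left(-23 - 55\right) = \left(19 + \left(2 + 4 \left(-8\right) - 32\right)\right) \left(\left(-112\right) \left(-78\right)\right) = \left(19 - 62\right) 8736 = \left(-43\right) 8736 = -375648$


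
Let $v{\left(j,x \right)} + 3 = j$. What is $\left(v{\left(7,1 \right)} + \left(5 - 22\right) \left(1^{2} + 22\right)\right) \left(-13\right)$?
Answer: $5031$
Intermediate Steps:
$v{\left(j,x \right)} = -3 + j$
$\left(v{\left(7,1 \right)} + \left(5 - 22\right) \left(1^{2} + 22\right)\right) \left(-13\right) = \left(\left(-3 + 7\right) + \left(5 - 22\right) \left(1^{2} + 22\right)\right) \left(-13\right) = \left(4 - 17 \left(1 + 22\right)\right) \left(-13\right) = \left(4 - 391\right) \left(-13\right) = \left(-387\right) \left(-13\right) = 5031$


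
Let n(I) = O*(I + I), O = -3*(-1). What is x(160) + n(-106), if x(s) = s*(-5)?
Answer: -1436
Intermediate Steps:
O = 3
n(I) = 6*I (n(I) = 3*(I + I) = 3*(2*I) = 6*I)
x(s) = -5*s
x(160) + n(-106) = -5*160 + 6*(-106) = -800 - 636 = -1436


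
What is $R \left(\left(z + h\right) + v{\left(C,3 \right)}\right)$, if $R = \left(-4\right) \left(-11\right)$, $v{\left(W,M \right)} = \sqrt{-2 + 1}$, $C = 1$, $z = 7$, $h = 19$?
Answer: $1144 + 44 i \approx 1144.0 + 44.0 i$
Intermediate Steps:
$v{\left(W,M \right)} = i$ ($v{\left(W,M \right)} = \sqrt{-1} = i$)
$R = 44$
$R \left(\left(z + h\right) + v{\left(C,3 \right)}\right) = 44 \left(\left(7 + 19\right) + i\right) = 44 \left(26 + i\right) = 1144 + 44 i$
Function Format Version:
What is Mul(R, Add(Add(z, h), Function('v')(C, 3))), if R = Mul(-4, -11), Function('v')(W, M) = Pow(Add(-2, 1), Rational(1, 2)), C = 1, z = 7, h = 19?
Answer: Add(1144, Mul(44, I)) ≈ Add(1144.0, Mul(44.000, I))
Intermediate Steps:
Function('v')(W, M) = I (Function('v')(W, M) = Pow(-1, Rational(1, 2)) = I)
R = 44
Mul(R, Add(Add(z, h), Function('v')(C, 3))) = Mul(44, Add(Add(7, 19), I)) = Mul(44, Add(26, I)) = Add(1144, Mul(44, I))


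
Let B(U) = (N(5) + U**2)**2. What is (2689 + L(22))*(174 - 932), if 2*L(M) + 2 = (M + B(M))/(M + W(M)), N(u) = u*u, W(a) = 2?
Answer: -147100133/24 ≈ -6.1292e+6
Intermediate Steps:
N(u) = u**2
B(U) = (25 + U**2)**2 (B(U) = (5**2 + U**2)**2 = (25 + U**2)**2)
L(M) = -1 + (M + (25 + M**2)**2)/(2*(2 + M)) (L(M) = -1 + ((M + (25 + M**2)**2)/(M + 2))/2 = -1 + ((M + (25 + M**2)**2)/(2 + M))/2 = -1 + (M + (25 + M**2)**2)/(2*(2 + M)))
(2689 + L(22))*(174 - 932) = (2689 + (-4 + (25 + 22**2)**2 - 1*22)/(2*(2 + 22)))*(174 - 932) = (2689 + (1/2)*(-4 + (25 + 484)**2 - 22)/24)*(-758) = (2689 + (1/2)*(1/24)*(-4 + 509**2 - 22))*(-758) = (2689 + (1/2)*(1/24)*(-4 + 259081 - 22))*(-758) = (2689 + (1/2)*(1/24)*259055)*(-758) = (2689 + 259055/48)*(-758) = (388127/48)*(-758) = -147100133/24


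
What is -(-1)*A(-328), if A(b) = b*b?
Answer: 107584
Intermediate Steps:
A(b) = b**2
-(-1)*A(-328) = -(-1)*(-328)**2 = -(-1)*107584 = -1*(-107584) = 107584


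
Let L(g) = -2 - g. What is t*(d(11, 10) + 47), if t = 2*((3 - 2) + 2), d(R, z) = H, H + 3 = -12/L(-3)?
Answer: 192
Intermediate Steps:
H = -15 (H = -3 - 12/(-2 - 1*(-3)) = -3 - 12/(-2 + 3) = -3 - 12/1 = -3 - 12*1 = -3 - 12 = -15)
d(R, z) = -15
t = 6 (t = 2*(1 + 2) = 2*3 = 6)
t*(d(11, 10) + 47) = 6*(-15 + 47) = 6*32 = 192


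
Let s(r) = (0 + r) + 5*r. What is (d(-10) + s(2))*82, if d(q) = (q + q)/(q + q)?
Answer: 1066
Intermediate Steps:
s(r) = 6*r (s(r) = r + 5*r = 6*r)
d(q) = 1 (d(q) = (2*q)/((2*q)) = (2*q)*(1/(2*q)) = 1)
(d(-10) + s(2))*82 = (1 + 6*2)*82 = (1 + 12)*82 = 13*82 = 1066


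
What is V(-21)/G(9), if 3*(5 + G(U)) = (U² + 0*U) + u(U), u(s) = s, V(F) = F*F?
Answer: 441/25 ≈ 17.640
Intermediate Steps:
V(F) = F²
G(U) = -5 + U/3 + U²/3 (G(U) = -5 + ((U² + 0*U) + U)/3 = -5 + ((U² + 0) + U)/3 = -5 + (U² + U)/3 = -5 + (U + U²)/3 = -5 + (U/3 + U²/3) = -5 + U/3 + U²/3)
V(-21)/G(9) = (-21)²/(-5 + (⅓)*9 + (⅓)*9²) = 441/(-5 + 3 + (⅓)*81) = 441/(-5 + 3 + 27) = 441/25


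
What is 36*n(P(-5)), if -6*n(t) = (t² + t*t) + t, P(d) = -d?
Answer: -330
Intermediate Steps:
n(t) = -t²/3 - t/6 (n(t) = -((t² + t*t) + t)/6 = -((t² + t²) + t)/6 = -(2*t² + t)/6 = -(t + 2*t²)/6 = -t²/3 - t/6)
36*n(P(-5)) = 36*(-(-1*(-5))*(1 + 2*(-1*(-5)))/6) = 36*(-⅙*5*(1 + 2*5)) = 36*(-⅙*5*(1 + 10)) = 36*(-⅙*5*11) = 36*(-55/6) = -330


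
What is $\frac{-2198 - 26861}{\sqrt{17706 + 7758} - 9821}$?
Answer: $\frac{285388439}{96426577} + \frac{58118 \sqrt{6366}}{96426577} \approx 3.0077$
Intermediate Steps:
$\frac{-2198 - 26861}{\sqrt{17706 + 7758} - 9821} = - \frac{29059}{\sqrt{25464} - 9821} = - \frac{29059}{2 \sqrt{6366} - 9821} = - \frac{29059}{-9821 + 2 \sqrt{6366}}$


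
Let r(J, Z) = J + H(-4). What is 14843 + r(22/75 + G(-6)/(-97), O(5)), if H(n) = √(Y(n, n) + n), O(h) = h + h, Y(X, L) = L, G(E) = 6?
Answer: 107984509/7275 + 2*I*√2 ≈ 14843.0 + 2.8284*I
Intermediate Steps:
O(h) = 2*h
H(n) = √2*√n (H(n) = √(n + n) = √(2*n) = √2*√n)
r(J, Z) = J + 2*I*√2 (r(J, Z) = J + √2*√(-4) = J + √2*(2*I) = J + 2*I*√2)
14843 + r(22/75 + G(-6)/(-97), O(5)) = 14843 + ((22/75 + 6/(-97)) + 2*I*√2) = 14843 + ((22*(1/75) + 6*(-1/97)) + 2*I*√2) = 14843 + ((22/75 - 6/97) + 2*I*√2) = 14843 + (1684/7275 + 2*I*√2) = 107984509/7275 + 2*I*√2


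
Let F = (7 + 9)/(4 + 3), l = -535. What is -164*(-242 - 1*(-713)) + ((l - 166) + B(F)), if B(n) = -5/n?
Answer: -1247155/16 ≈ -77947.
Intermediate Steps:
F = 16/7 ≈ 2.2857
-164*(-242 - 1*(-713)) + ((l - 166) + B(F)) = -164*(-242 - 1*(-713)) + ((-535 - 166) - 5/16/7) = -164*(-242 + 713) + (-701 - 5*7/16) = -164*471 + (-701 - 35/16) = -77244 - 11251/16 = -1247155/16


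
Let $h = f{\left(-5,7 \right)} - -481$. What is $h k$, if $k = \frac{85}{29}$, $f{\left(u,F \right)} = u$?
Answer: $\frac{40460}{29} \approx 1395.2$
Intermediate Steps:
$k = \frac{85}{29}$ ($k = 85 \cdot \frac{1}{29} = \frac{85}{29} \approx 2.931$)
$h = 476$ ($h = -5 - -481 = -5 + 481 = 476$)
$h k = 476 \cdot \frac{85}{29} = \frac{40460}{29}$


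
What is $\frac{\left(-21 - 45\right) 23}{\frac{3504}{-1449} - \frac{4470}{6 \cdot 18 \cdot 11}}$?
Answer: $\frac{48390804}{197033} \approx 245.6$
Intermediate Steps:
$\frac{\left(-21 - 45\right) 23}{\frac{3504}{-1449} - \frac{4470}{6 \cdot 18 \cdot 11}} = \frac{\left(-66\right) 23}{3504 \left(- \frac{1}{1449}\right) - \frac{4470}{108 \cdot 11}} = - \frac{1518}{- \frac{1168}{483} - \frac{4470}{1188}} = - \frac{1518}{- \frac{1168}{483} - \frac{745}{198}} = - \frac{1518}{- \frac{197033}{31878}} = \left(-1518\right) \left(- \frac{31878}{197033}\right) = \frac{48390804}{197033}$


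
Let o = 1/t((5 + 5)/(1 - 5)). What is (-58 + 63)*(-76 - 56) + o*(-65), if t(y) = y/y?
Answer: -725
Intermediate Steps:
t(y) = 1
o = 1 (o = 1/1 = 1)
(-58 + 63)*(-76 - 56) + o*(-65) = (-58 + 63)*(-76 - 56) + 1*(-65) = 5*(-132) - 65 = -660 - 65 = -725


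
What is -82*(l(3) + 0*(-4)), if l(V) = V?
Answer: -246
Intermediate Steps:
-82*(l(3) + 0*(-4)) = -82*(3 + 0*(-4)) = -82*(3 + 0) = -82*3 = -246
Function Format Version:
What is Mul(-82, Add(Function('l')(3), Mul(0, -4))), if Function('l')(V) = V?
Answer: -246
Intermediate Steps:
Mul(-82, Add(Function('l')(3), Mul(0, -4))) = Mul(-82, Add(3, Mul(0, -4))) = Mul(-82, Add(3, 0)) = Mul(-82, 3) = -246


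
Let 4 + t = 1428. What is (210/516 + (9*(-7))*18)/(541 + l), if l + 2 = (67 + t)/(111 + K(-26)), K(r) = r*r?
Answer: -10960549/5229832 ≈ -2.0958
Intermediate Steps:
t = 1424 (t = -4 + 1428 = 1424)
K(r) = r²
l = -83/787 (l = -2 + (67 + 1424)/(111 + (-26)²) = -2 + 1491/(111 + 676) = -2 + 1491/787 = -83/787 ≈ -0.10546)
(210/516 + (9*(-7))*18)/(541 + l) = (210/516 + (9*(-7))*18)/(541 - 83/787) = (210*(1/516) - 63*18)/(425684/787) = (35/86 - 1134)*(787/425684) = -97489/86*787/425684 = -10960549/5229832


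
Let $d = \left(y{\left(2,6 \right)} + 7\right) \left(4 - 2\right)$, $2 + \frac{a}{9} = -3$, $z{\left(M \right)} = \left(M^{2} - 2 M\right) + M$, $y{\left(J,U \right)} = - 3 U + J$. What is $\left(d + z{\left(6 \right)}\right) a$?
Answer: $-540$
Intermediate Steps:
$y{\left(J,U \right)} = J - 3 U$
$z{\left(M \right)} = M^{2} - M$
$a = -45$ ($a = -18 + 9 \left(-3\right) = -18 - 27 = -45$)
$d = -18$ ($d = \left(\left(2 - 18\right) + 7\right) \left(4 - 2\right) = \left(\left(2 - 18\right) + 7\right) 2 = \left(-16 + 7\right) 2 = \left(-9\right) 2 = -18$)
$\left(d + z{\left(6 \right)}\right) a = \left(-18 + 6 \left(-1 + 6\right)\right) \left(-45\right) = \left(-18 + 6 \cdot 5\right) \left(-45\right) = \left(-18 + 30\right) \left(-45\right) = 12 \left(-45\right) = -540$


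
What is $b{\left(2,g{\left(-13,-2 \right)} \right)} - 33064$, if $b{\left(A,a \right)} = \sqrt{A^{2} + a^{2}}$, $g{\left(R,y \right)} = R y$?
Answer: $-33064 + 2 \sqrt{170} \approx -33038.0$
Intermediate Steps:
$b{\left(2,g{\left(-13,-2 \right)} \right)} - 33064 = \sqrt{2^{2} + \left(\left(-13\right) \left(-2\right)\right)^{2}} - 33064 = \sqrt{4 + 26^{2}} - 33064 = \sqrt{4 + 676} - 33064 = \sqrt{680} - 33064 = 2 \sqrt{170} - 33064 = -33064 + 2 \sqrt{170}$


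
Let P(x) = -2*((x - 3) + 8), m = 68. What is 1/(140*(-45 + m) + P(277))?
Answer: 1/2656 ≈ 0.00037651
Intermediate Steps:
P(x) = -10 - 2*x (P(x) = -2*((-3 + x) + 8) = -2*(5 + x) = -10 - 2*x)
1/(140*(-45 + m) + P(277)) = 1/(140*(-45 + 68) + (-10 - 2*277)) = 1/(140*23 + (-10 - 554)) = 1/(3220 - 564) = 1/2656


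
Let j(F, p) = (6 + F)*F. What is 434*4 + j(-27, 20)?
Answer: 2303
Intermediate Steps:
j(F, p) = F*(6 + F)
434*4 + j(-27, 20) = 434*4 - 27*(6 - 27) = 1736 - 27*(-21) = 1736 + 567 = 2303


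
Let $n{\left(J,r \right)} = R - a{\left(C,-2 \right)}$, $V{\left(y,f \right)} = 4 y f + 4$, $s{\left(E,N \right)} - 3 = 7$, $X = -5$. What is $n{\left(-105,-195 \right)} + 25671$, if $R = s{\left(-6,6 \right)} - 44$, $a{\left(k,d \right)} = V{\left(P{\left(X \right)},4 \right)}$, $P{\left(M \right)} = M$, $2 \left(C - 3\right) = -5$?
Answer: $25713$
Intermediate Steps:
$C = \frac{1}{2}$ ($C = 3 + \frac{1}{2} \left(-5\right) = 3 - \frac{5}{2} = \frac{1}{2} \approx 0.5$)
$s{\left(E,N \right)} = 10$ ($s{\left(E,N \right)} = 3 + 7 = 10$)
$V{\left(y,f \right)} = 4 + 4 f y$ ($V{\left(y,f \right)} = 4 f y + 4 = 4 + 4 f y$)
$a{\left(k,d \right)} = -76$ ($a{\left(k,d \right)} = 4 + 4 \cdot 4 \left(-5\right) = 4 - 80 = -76$)
$R = -34$ ($R = 10 - 44 = -34$)
$n{\left(J,r \right)} = 42$ ($n{\left(J,r \right)} = -34 - -76 = -34 + 76 = 42$)
$n{\left(-105,-195 \right)} + 25671 = 42 + 25671 = 25713$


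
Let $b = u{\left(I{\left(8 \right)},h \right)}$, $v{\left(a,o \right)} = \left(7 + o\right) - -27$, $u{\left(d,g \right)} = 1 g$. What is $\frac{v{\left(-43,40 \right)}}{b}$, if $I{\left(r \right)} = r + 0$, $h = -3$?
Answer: $- \frac{74}{3} \approx -24.667$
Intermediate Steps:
$I{\left(r \right)} = r$
$u{\left(d,g \right)} = g$
$v{\left(a,o \right)} = 34 + o$ ($v{\left(a,o \right)} = \left(7 + o\right) + 27 = 34 + o$)
$b = -3$
$\frac{v{\left(-43,40 \right)}}{b} = \frac{34 + 40}{-3} = 74 \left(- \frac{1}{3}\right) = - \frac{74}{3}$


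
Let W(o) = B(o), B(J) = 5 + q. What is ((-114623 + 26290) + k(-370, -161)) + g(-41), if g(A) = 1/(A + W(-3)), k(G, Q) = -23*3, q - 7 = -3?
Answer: -2828865/32 ≈ -88402.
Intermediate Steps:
q = 4 (q = 7 - 3 = 4)
B(J) = 9 (B(J) = 5 + 4 = 9)
W(o) = 9
k(G, Q) = -69
g(A) = 1/(9 + A) (g(A) = 1/(A + 9) = 1/(9 + A))
((-114623 + 26290) + k(-370, -161)) + g(-41) = ((-114623 + 26290) - 69) + 1/(9 - 41) = (-88333 - 69) + 1/(-32) = -88402 - 1/32 = -2828865/32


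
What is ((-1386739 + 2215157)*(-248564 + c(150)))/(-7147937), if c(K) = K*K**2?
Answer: -2589995858248/7147937 ≈ -3.6234e+5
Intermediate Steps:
c(K) = K**3
((-1386739 + 2215157)*(-248564 + c(150)))/(-7147937) = ((-1386739 + 2215157)*(-248564 + 150**3))/(-7147937) = (828418*(-248564 + 3375000))*(-1/7147937) = (828418*3126436)*(-1/7147937) = 2589995858248*(-1/7147937) = -2589995858248/7147937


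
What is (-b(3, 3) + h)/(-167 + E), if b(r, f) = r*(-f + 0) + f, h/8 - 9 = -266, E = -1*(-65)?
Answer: 1025/51 ≈ 20.098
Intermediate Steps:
E = 65
h = -2056 (h = 72 + 8*(-266) = 72 - 2128 = -2056)
b(r, f) = f - f*r (b(r, f) = r*(-f) + f = -f*r + f = f - f*r)
(-b(3, 3) + h)/(-167 + E) = (-3*(1 - 1*3) - 2056)/(-167 + 65) = (-3*(1 - 3) - 2056)/(-102) = (-3*(-2) - 2056)*(-1/102) = (-1*(-6) - 2056)*(-1/102) = (6 - 2056)*(-1/102) = -2050*(-1/102) = 1025/51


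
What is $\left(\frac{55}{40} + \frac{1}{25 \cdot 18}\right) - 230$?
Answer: $- \frac{411521}{1800} \approx -228.62$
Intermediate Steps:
$\left(\frac{55}{40} + \frac{1}{25 \cdot 18}\right) - 230 = \left(55 \cdot \frac{1}{40} + \frac{1}{25} \cdot \frac{1}{18}\right) - 230 = \left(\frac{11}{8} + \frac{1}{450}\right) - 230 = \frac{2479}{1800} - 230 = - \frac{411521}{1800}$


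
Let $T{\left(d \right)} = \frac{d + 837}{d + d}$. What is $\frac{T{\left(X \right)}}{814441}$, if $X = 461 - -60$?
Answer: $\frac{679}{424323761} \approx 1.6002 \cdot 10^{-6}$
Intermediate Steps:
$X = 521$ ($X = 461 + 60 = 521$)
$T{\left(d \right)} = \frac{837 + d}{2 d}$
$\frac{T{\left(X \right)}}{814441} = \frac{\frac{1}{2} \cdot \frac{1}{521} \left(837 + 521\right)}{814441} = \frac{1}{2} \cdot \frac{1}{521} \cdot 1358 \cdot \frac{1}{814441} = \frac{679}{521} \cdot \frac{1}{814441} = \frac{679}{424323761}$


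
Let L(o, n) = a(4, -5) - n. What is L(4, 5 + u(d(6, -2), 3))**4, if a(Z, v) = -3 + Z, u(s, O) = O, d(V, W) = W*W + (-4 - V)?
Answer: 2401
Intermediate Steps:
d(V, W) = -4 + W**2 - V (d(V, W) = W**2 + (-4 - V) = -4 + W**2 - V)
L(o, n) = 1 - n (L(o, n) = (-3 + 4) - n = 1 - n)
L(4, 5 + u(d(6, -2), 3))**4 = (1 - (5 + 3))**4 = (1 - 1*8)**4 = (1 - 8)**4 = (-7)**4 = 2401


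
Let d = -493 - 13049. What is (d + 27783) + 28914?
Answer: 43155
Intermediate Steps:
d = -13542
(d + 27783) + 28914 = (-13542 + 27783) + 28914 = 14241 + 28914 = 43155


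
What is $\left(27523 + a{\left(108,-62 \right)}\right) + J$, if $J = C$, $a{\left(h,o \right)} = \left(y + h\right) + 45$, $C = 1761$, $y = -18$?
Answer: $29419$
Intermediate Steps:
$a{\left(h,o \right)} = 27 + h$ ($a{\left(h,o \right)} = \left(-18 + h\right) + 45 = 27 + h$)
$J = 1761$
$\left(27523 + a{\left(108,-62 \right)}\right) + J = \left(27523 + \left(27 + 108\right)\right) + 1761 = \left(27523 + 135\right) + 1761 = 27658 + 1761 = 29419$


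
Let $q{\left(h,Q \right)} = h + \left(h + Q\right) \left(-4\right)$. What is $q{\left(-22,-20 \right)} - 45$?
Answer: $101$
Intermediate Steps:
$q{\left(h,Q \right)} = - 4 Q - 3 h$ ($q{\left(h,Q \right)} = h + \left(Q + h\right) \left(-4\right) = h - \left(4 Q + 4 h\right) = - 4 Q - 3 h$)
$q{\left(-22,-20 \right)} - 45 = \left(\left(-4\right) \left(-20\right) - -66\right) - 45 = \left(80 + 66\right) - 45 = 146 - 45 = 101$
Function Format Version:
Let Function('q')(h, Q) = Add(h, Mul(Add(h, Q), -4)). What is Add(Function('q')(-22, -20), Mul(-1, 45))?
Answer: 101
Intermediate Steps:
Function('q')(h, Q) = Add(Mul(-4, Q), Mul(-3, h)) (Function('q')(h, Q) = Add(h, Mul(Add(Q, h), -4)) = Add(h, Add(Mul(-4, Q), Mul(-4, h))) = Add(Mul(-4, Q), Mul(-3, h)))
Add(Function('q')(-22, -20), Mul(-1, 45)) = Add(Add(Mul(-4, -20), Mul(-3, -22)), Mul(-1, 45)) = Add(Add(80, 66), -45) = Add(146, -45) = 101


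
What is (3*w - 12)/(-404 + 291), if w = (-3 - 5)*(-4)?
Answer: -84/113 ≈ -0.74336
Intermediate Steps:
w = 32 (w = -8*(-4) = 32)
(3*w - 12)/(-404 + 291) = (3*32 - 12)/(-404 + 291) = (96 - 12)/(-113) = 84*(-1/113) = -84/113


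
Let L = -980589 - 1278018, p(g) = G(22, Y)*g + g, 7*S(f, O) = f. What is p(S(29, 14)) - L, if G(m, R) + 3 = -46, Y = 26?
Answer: 15808857/7 ≈ 2.2584e+6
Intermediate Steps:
G(m, R) = -49 (G(m, R) = -3 - 46 = -49)
S(f, O) = f/7
p(g) = -48*g (p(g) = -49*g + g = -48*g)
L = -2258607
p(S(29, 14)) - L = -48*29/7 - 1*(-2258607) = -48*29/7 + 2258607 = -1392/7 + 2258607 = 15808857/7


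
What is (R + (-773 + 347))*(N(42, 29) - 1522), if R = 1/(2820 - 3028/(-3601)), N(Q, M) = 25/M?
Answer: 190887522548111/294577592 ≈ 6.4800e+5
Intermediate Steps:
R = 3601/10157848 (R = 1/(2820 - 3028*(-1/3601)) = 1/(2820 + 3028/3601) = 1/(10157848/3601) = 3601/10157848 ≈ 0.00035450)
(R + (-773 + 347))*(N(42, 29) - 1522) = (3601/10157848 + (-773 + 347))*(25/29 - 1522) = (3601/10157848 - 426)*(25*(1/29) - 1522) = -4327239647*(25/29 - 1522)/10157848 = -4327239647/10157848*(-44113/29) = 190887522548111/294577592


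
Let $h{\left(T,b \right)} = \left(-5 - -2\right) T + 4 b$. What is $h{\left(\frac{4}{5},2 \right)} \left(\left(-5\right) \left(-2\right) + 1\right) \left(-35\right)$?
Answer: $-2156$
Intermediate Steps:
$h{\left(T,b \right)} = - 3 T + 4 b$ ($h{\left(T,b \right)} = \left(-5 + 2\right) T + 4 b = - 3 T + 4 b$)
$h{\left(\frac{4}{5},2 \right)} \left(\left(-5\right) \left(-2\right) + 1\right) \left(-35\right) = \left(- 3 \cdot \frac{4}{5} + 4 \cdot 2\right) \left(\left(-5\right) \left(-2\right) + 1\right) \left(-35\right) = \left(- 3 \cdot 4 \cdot \frac{1}{5} + 8\right) \left(10 + 1\right) \left(-35\right) = \left(\left(-3\right) \frac{4}{5} + 8\right) 11 \left(-35\right) = \left(- \frac{12}{5} + 8\right) 11 \left(-35\right) = \frac{28}{5} \cdot 11 \left(-35\right) = \frac{308}{5} \left(-35\right) = -2156$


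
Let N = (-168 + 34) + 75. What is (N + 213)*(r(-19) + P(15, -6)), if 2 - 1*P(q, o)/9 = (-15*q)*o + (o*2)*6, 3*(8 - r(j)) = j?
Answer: -5298986/3 ≈ -1.7663e+6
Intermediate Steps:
r(j) = 8 - j/3
P(q, o) = 18 - 108*o + 135*o*q (P(q, o) = 18 - 9*((-15*q)*o + (o*2)*6) = 18 - 9*(-15*o*q + (2*o)*6) = 18 - 9*(-15*o*q + 12*o) = 18 - 9*(12*o - 15*o*q) = 18 + (-108*o + 135*o*q) = 18 - 108*o + 135*o*q)
N = -59 (N = -134 + 75 = -59)
(N + 213)*(r(-19) + P(15, -6)) = (-59 + 213)*((8 - 1/3*(-19)) + (18 - 108*(-6) + 135*(-6)*15)) = 154*((8 + 19/3) + (18 + 648 - 12150)) = 154*(43/3 - 11484) = 154*(-34409/3) = -5298986/3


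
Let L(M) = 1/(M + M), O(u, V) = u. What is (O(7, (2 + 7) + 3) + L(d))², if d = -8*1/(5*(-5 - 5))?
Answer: 6561/64 ≈ 102.52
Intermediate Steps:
d = 4/25 (d = -8/((-10*5)) = -8/(-50) = -8*(-1/50) = 4/25 ≈ 0.16000)
L(M) = 1/(2*M)
(O(7, (2 + 7) + 3) + L(d))² = (7 + 1/(2*(4/25)))² = (7 + (½)*(25/4))² = (7 + 25/8)² = (81/8)² = 6561/64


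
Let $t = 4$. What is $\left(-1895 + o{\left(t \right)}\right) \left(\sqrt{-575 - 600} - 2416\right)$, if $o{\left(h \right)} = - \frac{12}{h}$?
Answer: $4585568 - 9490 i \sqrt{47} \approx 4.5856 \cdot 10^{6} - 65060.0 i$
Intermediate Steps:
$\left(-1895 + o{\left(t \right)}\right) \left(\sqrt{-575 - 600} - 2416\right) = \left(-1895 - \frac{12}{4}\right) \left(\sqrt{-575 - 600} - 2416\right) = \left(-1895 - 3\right) \left(\sqrt{-1175} - 2416\right) = \left(-1895 - 3\right) \left(5 i \sqrt{47} - 2416\right) = - 1898 \left(-2416 + 5 i \sqrt{47}\right) = 4585568 - 9490 i \sqrt{47}$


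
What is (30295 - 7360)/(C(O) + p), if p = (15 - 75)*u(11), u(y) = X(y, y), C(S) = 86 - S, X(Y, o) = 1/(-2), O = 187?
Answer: -22935/71 ≈ -323.03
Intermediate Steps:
X(Y, o) = -½
u(y) = -½
p = 30 (p = (15 - 75)*(-½) = -60*(-½) = 30)
(30295 - 7360)/(C(O) + p) = (30295 - 7360)/((86 - 1*187) + 30) = 22935/((86 - 187) + 30) = 22935/(-101 + 30) = 22935/(-71) = 22935*(-1/71) = -22935/71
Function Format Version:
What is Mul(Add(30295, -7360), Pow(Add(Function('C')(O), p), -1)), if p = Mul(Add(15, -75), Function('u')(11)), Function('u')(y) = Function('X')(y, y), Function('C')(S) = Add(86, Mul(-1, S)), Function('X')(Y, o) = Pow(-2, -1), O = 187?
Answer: Rational(-22935, 71) ≈ -323.03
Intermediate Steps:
Function('X')(Y, o) = Rational(-1, 2)
Function('u')(y) = Rational(-1, 2)
p = 30 (p = Mul(Add(15, -75), Rational(-1, 2)) = Mul(-60, Rational(-1, 2)) = 30)
Mul(Add(30295, -7360), Pow(Add(Function('C')(O), p), -1)) = Mul(Add(30295, -7360), Pow(Add(Add(86, Mul(-1, 187)), 30), -1)) = Mul(22935, Pow(Add(Add(86, -187), 30), -1)) = Mul(22935, Pow(Add(-101, 30), -1)) = Mul(22935, Pow(-71, -1)) = Mul(22935, Rational(-1, 71)) = Rational(-22935, 71)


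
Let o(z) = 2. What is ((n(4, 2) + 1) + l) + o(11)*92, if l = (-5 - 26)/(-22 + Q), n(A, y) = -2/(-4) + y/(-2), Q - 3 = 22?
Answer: 1045/6 ≈ 174.17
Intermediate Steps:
Q = 25 (Q = 3 + 22 = 25)
n(A, y) = ½ - y/2 (n(A, y) = -2*(-¼) + y*(-½) = ½ - y/2)
l = -31/3 (l = (-5 - 26)/(-22 + 25) = -31/3 ≈ -10.333)
((n(4, 2) + 1) + l) + o(11)*92 = (((½ - ½*2) + 1) - 31/3) + 2*92 = (((½ - 1) + 1) - 31/3) + 184 = ((-½ + 1) - 31/3) + 184 = (½ - 31/3) + 184 = -59/6 + 184 = 1045/6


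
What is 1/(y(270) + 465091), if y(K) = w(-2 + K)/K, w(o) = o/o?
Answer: 270/125574571 ≈ 2.1501e-6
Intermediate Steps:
w(o) = 1
y(K) = 1/K
1/(y(270) + 465091) = 1/(1/270 + 465091) = 1/(125574571/270) = 270/125574571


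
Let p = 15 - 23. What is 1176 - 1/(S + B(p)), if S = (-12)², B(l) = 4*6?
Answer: 197567/168 ≈ 1176.0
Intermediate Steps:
p = -8
B(l) = 24
S = 144
1176 - 1/(S + B(p)) = 1176 - 1/(144 + 24) = 1176 - 1/168 = 197567/168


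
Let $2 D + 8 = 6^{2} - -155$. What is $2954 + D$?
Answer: $\frac{6091}{2} \approx 3045.5$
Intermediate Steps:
$D = \frac{183}{2}$ ($D = -4 + \frac{6^{2} - -155}{2} = -4 + \frac{36 + \left(-932 + 1087\right)}{2} = -4 + \frac{36 + 155}{2} = -4 + \frac{1}{2} \cdot 191 = -4 + \frac{191}{2} = \frac{183}{2} \approx 91.5$)
$2954 + D = 2954 + \frac{183}{2} = \frac{6091}{2}$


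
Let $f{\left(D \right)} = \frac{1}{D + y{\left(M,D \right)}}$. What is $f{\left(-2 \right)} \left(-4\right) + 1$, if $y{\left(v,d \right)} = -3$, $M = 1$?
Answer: $\frac{9}{5} \approx 1.8$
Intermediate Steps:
$f{\left(D \right)} = \frac{1}{-3 + D}$ ($f{\left(D \right)} = \frac{1}{D - 3} = \frac{1}{-3 + D}$)
$f{\left(-2 \right)} \left(-4\right) + 1 = \frac{1}{-3 - 2} \left(-4\right) + 1 = \frac{1}{-5} \left(-4\right) + 1 = \left(- \frac{1}{5}\right) \left(-4\right) + 1 = \frac{4}{5} + 1 = \frac{9}{5}$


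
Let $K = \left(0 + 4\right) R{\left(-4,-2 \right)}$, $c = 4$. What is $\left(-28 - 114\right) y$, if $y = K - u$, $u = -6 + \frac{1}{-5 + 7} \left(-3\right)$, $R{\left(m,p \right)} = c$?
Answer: $-3337$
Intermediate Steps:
$R{\left(m,p \right)} = 4$
$K = 16$ ($K = \left(0 + 4\right) 4 = 4 \cdot 4 = 16$)
$u = - \frac{15}{2}$ ($u = -6 + \frac{1}{2} \left(-3\right) = -6 - \frac{3}{2} = - \frac{15}{2} \approx -7.5$)
$y = \frac{47}{2}$ ($y = 16 - - \frac{15}{2} = 16 + \frac{15}{2} = \frac{47}{2} \approx 23.5$)
$\left(-28 - 114\right) y = \left(-28 - 114\right) \frac{47}{2} = \left(-142\right) \frac{47}{2} = -3337$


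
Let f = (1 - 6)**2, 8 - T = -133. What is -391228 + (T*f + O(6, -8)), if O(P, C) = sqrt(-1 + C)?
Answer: -387703 + 3*I ≈ -3.877e+5 + 3.0*I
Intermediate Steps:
T = 141 (T = 8 - 1*(-133) = 8 + 133 = 141)
f = 25 (f = (-5)**2 = 25)
-391228 + (T*f + O(6, -8)) = -391228 + (141*25 + sqrt(-1 - 8)) = -391228 + (3525 + sqrt(-9)) = -391228 + (3525 + 3*I) = -387703 + 3*I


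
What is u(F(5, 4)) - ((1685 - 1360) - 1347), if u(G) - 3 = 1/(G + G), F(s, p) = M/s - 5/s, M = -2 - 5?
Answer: 24595/24 ≈ 1024.8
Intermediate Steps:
M = -7
F(s, p) = -12/s (F(s, p) = -7/s - 5/s = -12/s)
u(G) = 3 + 1/(2*G) (u(G) = 3 + 1/(G + G) = 3 + 1/(2*G))
u(F(5, 4)) - ((1685 - 1360) - 1347) = (3 + 1/(2*((-12/5)))) - ((1685 - 1360) - 1347) = (3 + 1/(2*((-12*⅕)))) - (325 - 1347) = (3 + 1/(2*(-12/5))) - 1*(-1022) = (3 + (½)*(-5/12)) + 1022 = (3 - 5/24) + 1022 = 67/24 + 1022 = 24595/24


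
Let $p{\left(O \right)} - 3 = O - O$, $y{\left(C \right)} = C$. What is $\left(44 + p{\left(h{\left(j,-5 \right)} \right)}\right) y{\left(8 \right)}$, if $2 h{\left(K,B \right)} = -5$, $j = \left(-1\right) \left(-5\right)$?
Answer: $376$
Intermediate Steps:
$j = 5$
$h{\left(K,B \right)} = - \frac{5}{2}$ ($h{\left(K,B \right)} = \frac{1}{2} \left(-5\right) = - \frac{5}{2}$)
$p{\left(O \right)} = 3$ ($p{\left(O \right)} = 3 + \left(O - O\right) = 3 + 0 = 3$)
$\left(44 + p{\left(h{\left(j,-5 \right)} \right)}\right) y{\left(8 \right)} = \left(44 + 3\right) 8 = 47 \cdot 8 = 376$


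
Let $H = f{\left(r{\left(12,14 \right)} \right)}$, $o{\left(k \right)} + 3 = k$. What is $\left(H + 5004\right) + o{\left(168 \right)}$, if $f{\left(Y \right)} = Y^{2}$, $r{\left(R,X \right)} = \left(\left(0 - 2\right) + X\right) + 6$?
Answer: $5493$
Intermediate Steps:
$r{\left(R,X \right)} = 4 + X$ ($r{\left(R,X \right)} = \left(\left(0 - 2\right) + X\right) + 6 = \left(-2 + X\right) + 6 = 4 + X$)
$o{\left(k \right)} = -3 + k$
$H = 324$ ($H = \left(4 + 14\right)^{2} = 18^{2} = 324$)
$\left(H + 5004\right) + o{\left(168 \right)} = \left(324 + 5004\right) + \left(-3 + 168\right) = 5328 + 165 = 5493$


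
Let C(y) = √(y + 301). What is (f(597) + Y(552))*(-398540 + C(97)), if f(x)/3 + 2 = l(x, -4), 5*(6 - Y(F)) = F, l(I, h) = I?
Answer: -669786324 + 8403*√398/5 ≈ -6.6975e+8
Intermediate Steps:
Y(F) = 6 - F/5
f(x) = -6 + 3*x
C(y) = √(301 + y)
(f(597) + Y(552))*(-398540 + C(97)) = ((-6 + 3*597) + (6 - ⅕*552))*(-398540 + √(301 + 97)) = ((-6 + 1791) + (6 - 552/5))*(-398540 + √398) = (1785 - 522/5)*(-398540 + √398) = 8403*(-398540 + √398)/5 = -669786324 + 8403*√398/5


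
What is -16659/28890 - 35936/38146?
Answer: -30993801/20408110 ≈ -1.5187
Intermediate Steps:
-16659/28890 - 35936/38146 = -16659*1/28890 - 35936*1/38146 = -617/1070 - 17968/19073 = -30993801/20408110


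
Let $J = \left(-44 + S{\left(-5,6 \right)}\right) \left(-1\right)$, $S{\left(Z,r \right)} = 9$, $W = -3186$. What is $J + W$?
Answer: $-3151$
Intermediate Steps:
$J = 35$ ($J = \left(-44 + 9\right) \left(-1\right) = \left(-35\right) \left(-1\right) = 35$)
$J + W = 35 - 3186 = -3151$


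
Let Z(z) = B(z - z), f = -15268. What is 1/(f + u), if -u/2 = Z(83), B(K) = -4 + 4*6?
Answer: -1/15308 ≈ -6.5325e-5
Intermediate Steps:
B(K) = 20 (B(K) = -4 + 24 = 20)
Z(z) = 20
u = -40 (u = -2*20 = -40)
1/(f + u) = 1/(-15268 - 40) = 1/(-15308) = -1/15308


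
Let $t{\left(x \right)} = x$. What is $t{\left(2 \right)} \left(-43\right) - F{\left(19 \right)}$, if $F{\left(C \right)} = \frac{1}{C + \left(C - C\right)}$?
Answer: $- \frac{1635}{19} \approx -86.053$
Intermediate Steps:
$F{\left(C \right)} = \frac{1}{C}$ ($F{\left(C \right)} = \frac{1}{C + 0} = \frac{1}{C}$)
$t{\left(2 \right)} \left(-43\right) - F{\left(19 \right)} = 2 \left(-43\right) - \frac{1}{19} = -86 - \frac{1}{19} = - \frac{1635}{19}$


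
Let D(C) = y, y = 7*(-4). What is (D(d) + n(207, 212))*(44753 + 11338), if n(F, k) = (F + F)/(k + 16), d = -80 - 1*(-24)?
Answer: -55810545/38 ≈ -1.4687e+6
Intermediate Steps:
d = -56 (d = -80 + 24 = -56)
y = -28
D(C) = -28
n(F, k) = 2*F/(16 + k) (n(F, k) = (2*F)/(16 + k) = 2*F/(16 + k))
(D(d) + n(207, 212))*(44753 + 11338) = (-28 + 2*207/(16 + 212))*(44753 + 11338) = (-28 + 2*207/228)*56091 = (-28 + 2*207*(1/228))*56091 = (-28 + 69/38)*56091 = -995/38*56091 = -55810545/38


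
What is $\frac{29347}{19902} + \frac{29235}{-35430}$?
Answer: $\frac{7632154}{11752131} \approx 0.64943$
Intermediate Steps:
$\frac{29347}{19902} + \frac{29235}{-35430} = 29347 \cdot \frac{1}{19902} + 29235 \left(- \frac{1}{35430}\right) = \frac{29347}{19902} - \frac{1949}{2362} = \frac{7632154}{11752131}$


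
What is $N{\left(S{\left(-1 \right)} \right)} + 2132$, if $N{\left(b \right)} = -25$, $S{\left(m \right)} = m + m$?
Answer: $2107$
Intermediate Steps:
$S{\left(m \right)} = 2 m$
$N{\left(S{\left(-1 \right)} \right)} + 2132 = -25 + 2132 = 2107$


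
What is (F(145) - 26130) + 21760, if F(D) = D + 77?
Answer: -4148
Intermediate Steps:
F(D) = 77 + D
(F(145) - 26130) + 21760 = ((77 + 145) - 26130) + 21760 = (222 - 26130) + 21760 = -25908 + 21760 = -4148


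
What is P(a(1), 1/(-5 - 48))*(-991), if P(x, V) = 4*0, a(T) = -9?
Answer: 0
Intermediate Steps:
P(x, V) = 0
P(a(1), 1/(-5 - 48))*(-991) = 0*(-991) = 0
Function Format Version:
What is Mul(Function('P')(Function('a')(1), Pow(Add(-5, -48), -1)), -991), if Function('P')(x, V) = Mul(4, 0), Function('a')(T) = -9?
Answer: 0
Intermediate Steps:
Function('P')(x, V) = 0
Mul(Function('P')(Function('a')(1), Pow(Add(-5, -48), -1)), -991) = Mul(0, -991) = 0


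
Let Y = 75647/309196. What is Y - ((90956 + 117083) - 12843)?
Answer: -60353746769/309196 ≈ -1.9520e+5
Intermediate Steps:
Y = 75647/309196 (Y = 75647*(1/309196) = 75647/309196 ≈ 0.24466)
Y - ((90956 + 117083) - 12843) = 75647/309196 - ((90956 + 117083) - 12843) = 75647/309196 - (208039 - 12843) = 75647/309196 - 1*195196 = 75647/309196 - 195196 = -60353746769/309196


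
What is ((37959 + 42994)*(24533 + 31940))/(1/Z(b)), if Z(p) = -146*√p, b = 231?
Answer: -667462180274*√231 ≈ -1.0145e+13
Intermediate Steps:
((37959 + 42994)*(24533 + 31940))/(1/Z(b)) = ((37959 + 42994)*(24533 + 31940))/(1/(-146*√231)) = (80953*56473)/((-√231/33726)) = 4571658769*(-146*√231) = -667462180274*√231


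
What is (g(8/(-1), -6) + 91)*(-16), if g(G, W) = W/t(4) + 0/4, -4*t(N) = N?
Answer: -1552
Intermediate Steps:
t(N) = -N/4
g(G, W) = -W (g(G, W) = W/((-1/4*4)) + 0/4 = W/(-1) + 0*(1/4) = W*(-1) + 0 = -W + 0 = -W)
(g(8/(-1), -6) + 91)*(-16) = (-1*(-6) + 91)*(-16) = (6 + 91)*(-16) = 97*(-16) = -1552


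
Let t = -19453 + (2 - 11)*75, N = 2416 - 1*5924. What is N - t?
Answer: 16620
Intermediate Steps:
N = -3508 (N = 2416 - 5924 = -3508)
t = -20128 (t = -19453 - 9*75 = -19453 - 675 = -20128)
N - t = -3508 - 1*(-20128) = -3508 + 20128 = 16620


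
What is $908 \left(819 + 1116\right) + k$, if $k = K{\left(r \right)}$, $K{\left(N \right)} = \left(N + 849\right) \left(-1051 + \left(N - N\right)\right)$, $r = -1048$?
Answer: $1966129$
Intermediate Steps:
$K{\left(N \right)} = -892299 - 1051 N$ ($K{\left(N \right)} = \left(849 + N\right) \left(-1051 + 0\right) = \left(849 + N\right) \left(-1051\right) = -892299 - 1051 N$)
$k = 209149$ ($k = -892299 - -1101448 = -892299 + 1101448 = 209149$)
$908 \left(819 + 1116\right) + k = 908 \left(819 + 1116\right) + 209149 = 908 \cdot 1935 + 209149 = 1756980 + 209149 = 1966129$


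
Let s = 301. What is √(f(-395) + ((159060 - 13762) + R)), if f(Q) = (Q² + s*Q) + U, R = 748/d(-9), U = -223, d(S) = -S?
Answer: √1640593/3 ≈ 426.95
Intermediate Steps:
R = 748/9 (R = 748/((-1*(-9))) = 748/9 ≈ 83.111)
f(Q) = -223 + Q² + 301*Q (f(Q) = (Q² + 301*Q) - 223 = -223 + Q² + 301*Q)
√(f(-395) + ((159060 - 13762) + R)) = √((-223 + (-395)² + 301*(-395)) + ((159060 - 13762) + 748/9)) = √((-223 + 156025 - 118895) + (145298 + 748/9)) = √(36907 + 1308430/9) = √(1640593/9) = √1640593/3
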